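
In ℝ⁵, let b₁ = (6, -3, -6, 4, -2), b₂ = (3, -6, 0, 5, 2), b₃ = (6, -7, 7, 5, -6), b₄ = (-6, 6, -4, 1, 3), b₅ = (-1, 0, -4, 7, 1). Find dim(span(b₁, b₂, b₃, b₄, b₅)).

Row-reduce the 5×5 matrix with these as rows.
The echelon form has 5 nonzero rows, so the rank is 5.

dim = 5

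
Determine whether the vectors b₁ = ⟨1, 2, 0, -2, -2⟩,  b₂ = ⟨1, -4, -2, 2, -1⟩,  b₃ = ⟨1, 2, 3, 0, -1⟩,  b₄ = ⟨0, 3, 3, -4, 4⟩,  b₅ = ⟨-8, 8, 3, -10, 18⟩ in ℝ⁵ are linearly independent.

Place the vectors as rows of a 5×5 matrix and reduce to echelon form.
The reduction yields 4 nonzero rows, so the rank is 4.
Since rank 4 < 5, the set is linearly dependent.

linearly dependent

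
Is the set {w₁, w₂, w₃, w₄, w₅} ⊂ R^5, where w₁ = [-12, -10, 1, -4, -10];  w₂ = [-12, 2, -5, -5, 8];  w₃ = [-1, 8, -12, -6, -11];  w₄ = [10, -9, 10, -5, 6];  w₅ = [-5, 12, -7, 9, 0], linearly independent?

linearly independent

Row-reduce the matrix whose columns are w₁, w₂, w₃, w₄, w₅.
The reduction yields 5 nonzero rows, so the rank is 5.
Since rank = 5 (the number of vectors), the set is linearly independent.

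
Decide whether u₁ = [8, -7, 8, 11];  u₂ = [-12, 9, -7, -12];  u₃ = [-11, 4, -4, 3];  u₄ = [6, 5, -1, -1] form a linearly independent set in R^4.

linearly independent

Row-reduce the matrix whose columns are u₁, u₂, u₃, u₄.
The reduction yields 4 nonzero rows, so the rank is 4.
Since rank = 4 (the number of vectors), the set is linearly independent.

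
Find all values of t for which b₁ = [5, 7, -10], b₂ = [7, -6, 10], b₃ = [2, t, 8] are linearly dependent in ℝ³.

Place the vectors as rows of a 3×3 matrix; dependence ⇔ determinant zero.
Expanding, det = -120*t - 612.
This vanishes exactly when t = -51/10.

t = -51/10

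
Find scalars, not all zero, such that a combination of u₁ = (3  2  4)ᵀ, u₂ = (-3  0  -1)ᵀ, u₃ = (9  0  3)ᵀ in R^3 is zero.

3u₂ + u₃ = 0

Solve the homogeneous system with u₁, u₂, u₃ as columns by row-reducing the coefficient matrix.
The free variable yields coefficients (0, 3, 1) (any nonzero multiple also works).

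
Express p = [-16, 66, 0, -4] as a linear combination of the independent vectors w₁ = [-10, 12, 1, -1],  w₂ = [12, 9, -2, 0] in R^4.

p = 4w₁ + 2w₂

Since w₁, w₂ are independent, the coefficients expressing p are uniquely determined by a linear system.
The system has the unique solution (c₁, c₂) = (4, 2).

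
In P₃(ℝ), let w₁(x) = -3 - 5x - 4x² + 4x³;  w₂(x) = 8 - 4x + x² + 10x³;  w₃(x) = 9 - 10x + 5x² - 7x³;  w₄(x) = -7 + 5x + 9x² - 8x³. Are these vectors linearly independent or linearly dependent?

linearly independent

Take coordinates with respect to the standard basis {1, x, …, x³}.
Row-reduce the matrix whose columns are w₁, w₂, w₃, w₄.
The reduction yields 4 nonzero rows, so the rank is 4.
Since rank = 4 (the number of vectors), the set is linearly independent.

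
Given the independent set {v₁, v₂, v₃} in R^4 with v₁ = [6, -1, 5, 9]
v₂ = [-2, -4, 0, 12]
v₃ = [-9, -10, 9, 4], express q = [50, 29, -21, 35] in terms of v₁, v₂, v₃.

q = 3v₁ + 2v₂ - 4v₃

Solve the system with v₁, v₂, v₃ as columns and q as the right-hand side.
Back-substitution yields (α₁, α₂, α₃) = (3, 2, -4).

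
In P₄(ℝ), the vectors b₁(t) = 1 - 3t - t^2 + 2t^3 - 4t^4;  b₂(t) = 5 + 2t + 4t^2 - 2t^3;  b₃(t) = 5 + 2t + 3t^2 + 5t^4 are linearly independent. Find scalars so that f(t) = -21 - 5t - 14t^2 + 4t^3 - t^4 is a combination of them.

f = -b₁ - 3b₂ - b₃

Work in coordinates with respect to the standard basis {1, t, …, t^4}.
Write f = α₁b₁ + … + α₃b₃ and equate components.
The system has the unique solution (α₁, α₂, α₃) = (-1, -3, -1).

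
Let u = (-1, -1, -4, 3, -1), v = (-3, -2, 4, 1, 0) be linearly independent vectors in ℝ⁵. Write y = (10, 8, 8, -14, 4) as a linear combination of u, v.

Write y = c₁u + c₂v and equate components.
The system has the unique solution (c₁, c₂) = (-4, -2).

y = -4u - 2v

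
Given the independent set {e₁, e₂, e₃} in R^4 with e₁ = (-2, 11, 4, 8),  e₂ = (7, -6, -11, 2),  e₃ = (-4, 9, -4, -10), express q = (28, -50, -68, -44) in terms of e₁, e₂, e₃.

q = -4e₁ + 4e₂ + 2e₃

Solve the system with e₁, e₂, e₃ as columns and q as the right-hand side.
The system has the unique solution (c₁, c₂, c₃) = (-4, 4, 2).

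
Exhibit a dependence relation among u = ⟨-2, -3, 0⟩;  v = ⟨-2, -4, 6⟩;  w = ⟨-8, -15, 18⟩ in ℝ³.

u + 3v - w = 0

Set up α₁u + … + α₃w = 0 and solve the homogeneous system.
A generator of the null space is (1, 3, -1).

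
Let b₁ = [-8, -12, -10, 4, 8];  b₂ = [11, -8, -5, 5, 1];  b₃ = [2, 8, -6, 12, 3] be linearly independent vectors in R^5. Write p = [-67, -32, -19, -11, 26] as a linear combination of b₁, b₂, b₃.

Solve the system with b₁, b₂, b₃ as columns and p as the right-hand side.
Row-reducing the augmented matrix gives the unique coefficients (c₁, c₂, c₃) = (4, -3, -1).

p = 4b₁ - 3b₂ - b₃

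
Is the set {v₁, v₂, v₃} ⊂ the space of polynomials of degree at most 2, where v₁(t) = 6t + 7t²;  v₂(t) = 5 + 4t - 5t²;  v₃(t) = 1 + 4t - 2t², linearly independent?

linearly independent

Take coordinates with respect to the standard basis {1, t, t²}.
Row-reduce the matrix whose columns are v₁, v₂, v₃.
The reduction yields 3 nonzero rows, so the rank is 3.
Since rank = 3 (the number of vectors), the set is linearly independent.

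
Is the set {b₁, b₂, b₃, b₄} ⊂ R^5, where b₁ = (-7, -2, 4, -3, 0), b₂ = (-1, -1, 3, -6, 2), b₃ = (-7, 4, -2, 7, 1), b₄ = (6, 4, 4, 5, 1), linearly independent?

Place the vectors as rows of a 4×5 matrix and reduce to echelon form.
The reduction yields 4 nonzero rows, so the rank is 4.
Since rank = 4 (the number of vectors), the set is linearly independent.

linearly independent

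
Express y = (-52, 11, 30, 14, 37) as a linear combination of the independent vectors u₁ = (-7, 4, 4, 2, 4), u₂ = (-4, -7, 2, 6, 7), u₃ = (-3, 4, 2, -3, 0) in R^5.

Solve the system with u₁, u₂, u₃ as columns and y as the right-hand side.
The system has the unique solution (a₁, a₂, a₃) = (4, 3, 4).

y = 4u₁ + 3u₂ + 4u₃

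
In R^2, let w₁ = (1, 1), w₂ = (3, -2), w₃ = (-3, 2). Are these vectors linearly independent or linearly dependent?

There are 3 vectors in a 2-dimensional space, so they cannot be linearly independent.

linearly dependent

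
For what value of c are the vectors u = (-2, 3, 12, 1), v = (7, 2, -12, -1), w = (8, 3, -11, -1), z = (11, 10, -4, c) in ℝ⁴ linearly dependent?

c = -1/5

The vectors are dependent exactly when the determinant of the matrix with rows u, v, w, z vanishes.
The determinant works out to -25*c - 5.
Solving -25*c - 5 = 0 yields c = -1/5.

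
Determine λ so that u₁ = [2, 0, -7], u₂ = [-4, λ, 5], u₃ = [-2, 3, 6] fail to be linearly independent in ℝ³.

λ = 27

The set is linearly dependent precisely when det[u₁; u₂; u₃] = 0.
The determinant works out to 54 - 2*λ.
Setting this to zero gives λ = 27.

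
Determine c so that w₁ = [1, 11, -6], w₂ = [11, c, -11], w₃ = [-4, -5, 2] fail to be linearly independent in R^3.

Dependence holds iff the 3×3 matrix [w₁ w₂ w₃] is singular.
The determinant works out to 517 - 22*c.
Setting this to zero gives c = 47/2.

c = 47/2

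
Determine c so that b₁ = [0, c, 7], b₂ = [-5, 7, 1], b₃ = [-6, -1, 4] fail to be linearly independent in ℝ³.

c = -47/2

The set is linearly dependent precisely when det[b₁; b₂; b₃] = 0.
The determinant works out to 14*c + 329.
Solving 14*c + 329 = 0 yields c = -47/2.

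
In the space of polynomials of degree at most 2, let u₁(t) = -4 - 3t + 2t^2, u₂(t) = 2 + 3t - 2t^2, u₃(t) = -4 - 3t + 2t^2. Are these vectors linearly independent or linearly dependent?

Write each element as a coordinate vector in ℝ³ using {1, t, t^2}.
Two of the vectors are equal, giving an immediate dependence.

linearly dependent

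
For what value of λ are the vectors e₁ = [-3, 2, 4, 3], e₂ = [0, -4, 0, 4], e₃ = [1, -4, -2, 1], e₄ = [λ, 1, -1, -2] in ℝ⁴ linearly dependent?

λ = 1

The vectors are dependent exactly when the determinant of the matrix with rows e₁, e₂, e₃, e₄ vanishes.
Expanding, det = 8*λ - 8.
Solving 8*λ - 8 = 0 yields λ = 1.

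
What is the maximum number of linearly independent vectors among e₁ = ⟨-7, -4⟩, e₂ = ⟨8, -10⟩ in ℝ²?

2

Form the matrix with e₁, e₂ as columns and reduce.
There are 2 pivot columns, so rank = 2.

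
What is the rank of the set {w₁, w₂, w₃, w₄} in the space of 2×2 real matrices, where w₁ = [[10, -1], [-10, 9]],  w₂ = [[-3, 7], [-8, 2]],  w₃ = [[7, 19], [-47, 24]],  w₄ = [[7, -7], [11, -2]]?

Pass to coordinate vectors with respect to the basis {E₁₁, E₁₂, E₂₁, E₂₂}.
Row-reduce the 4×4 matrix with these as rows.
There are 3 pivot columns, so rank = 3.

3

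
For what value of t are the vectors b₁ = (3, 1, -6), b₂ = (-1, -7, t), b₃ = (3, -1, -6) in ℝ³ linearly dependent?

Dependence holds iff the 3×3 matrix [b₁ b₂ b₃] is singular.
Expanding, det = 6*t - 12.
This vanishes exactly when t = 2.

t = 2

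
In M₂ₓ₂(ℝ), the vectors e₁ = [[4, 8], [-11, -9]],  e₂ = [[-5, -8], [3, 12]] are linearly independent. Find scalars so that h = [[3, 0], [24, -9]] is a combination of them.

Identify each element with its coordinate vector in ℝ⁴ via {E₁₁, E₁₂, E₂₁, E₂₂}.
Since e₁, e₂ are independent, the coefficients expressing h are uniquely determined by a linear system.
Row-reducing the augmented matrix gives the unique coefficients (c₁, c₂) = (-3, -3).

h = -3e₁ - 3e₂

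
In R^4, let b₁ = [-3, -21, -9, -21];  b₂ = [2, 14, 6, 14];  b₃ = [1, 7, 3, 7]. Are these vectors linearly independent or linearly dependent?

linearly dependent

One vector is a scalar multiple of another, so the set is dependent.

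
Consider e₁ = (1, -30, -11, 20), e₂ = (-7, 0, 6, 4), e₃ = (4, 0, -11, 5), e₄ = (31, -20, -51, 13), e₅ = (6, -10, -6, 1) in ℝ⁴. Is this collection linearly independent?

linearly dependent

There are 5 vectors in a 4-dimensional space, so they cannot be linearly independent.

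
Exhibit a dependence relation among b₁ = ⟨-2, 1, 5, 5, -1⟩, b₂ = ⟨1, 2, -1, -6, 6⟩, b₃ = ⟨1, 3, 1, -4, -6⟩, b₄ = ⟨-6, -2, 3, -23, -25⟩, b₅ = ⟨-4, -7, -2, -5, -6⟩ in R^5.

b₁ + b₂ + 3b₃ - b₄ + 2b₅ = 0

Write the vectors as columns of a matrix and find a nonzero vector in its null space.
A generator of the null space is (1, 1, 3, -1, 2).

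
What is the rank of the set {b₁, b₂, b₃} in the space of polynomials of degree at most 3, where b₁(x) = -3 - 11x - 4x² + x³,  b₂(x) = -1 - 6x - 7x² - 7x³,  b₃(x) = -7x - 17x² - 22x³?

2

Pass to coordinate vectors with respect to the basis {1, x, …, x³}.
Form the matrix with b₁, b₂, b₃ as columns and reduce.
Exactly 2 pivots survive; hence the rank is 2.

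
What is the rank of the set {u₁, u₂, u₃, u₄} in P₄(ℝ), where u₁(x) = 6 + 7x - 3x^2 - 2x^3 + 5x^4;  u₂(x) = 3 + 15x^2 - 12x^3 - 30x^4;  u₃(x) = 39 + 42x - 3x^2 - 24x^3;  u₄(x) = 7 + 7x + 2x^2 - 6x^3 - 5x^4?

Represent each element by its coordinate vector in ℝ⁵.
Put the 5×4 matrix [u₁|u₂|u₃|u₄] into echelon form.
Reduction leaves 2 leading entries, giving rank 2.

rank 2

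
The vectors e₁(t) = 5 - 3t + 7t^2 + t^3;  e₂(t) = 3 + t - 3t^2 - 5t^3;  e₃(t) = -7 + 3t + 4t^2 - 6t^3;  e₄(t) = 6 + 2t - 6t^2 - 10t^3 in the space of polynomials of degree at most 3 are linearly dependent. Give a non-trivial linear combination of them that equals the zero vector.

2e₂ - e₄ = 0

Write each element as a vector in ℝ⁴ using {1, t, …, t^3}.
Set up α₁e₁ + … + α₄e₄ = 0 and solve the homogeneous system.
The free variable yields coefficients (0, 2, 0, -1) (any nonzero multiple also works).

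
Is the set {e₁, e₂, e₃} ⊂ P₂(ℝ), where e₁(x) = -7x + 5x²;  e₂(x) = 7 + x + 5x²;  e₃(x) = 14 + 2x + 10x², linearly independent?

linearly dependent

Write each element as a coordinate vector in ℝ³ using {1, x, x²}.
One vector is a scalar multiple of another, so the set is dependent.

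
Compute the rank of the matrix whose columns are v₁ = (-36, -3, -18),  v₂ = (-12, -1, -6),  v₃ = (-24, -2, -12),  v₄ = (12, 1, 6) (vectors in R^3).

Apply Gaussian elimination to the matrix whose rows are v₁, v₂, v₃, v₄.
The echelon form has 1 nonzero row, so the rank is 1.
(With 4 elements in a 3-dimensional space the rank is at most 3.)

rank 1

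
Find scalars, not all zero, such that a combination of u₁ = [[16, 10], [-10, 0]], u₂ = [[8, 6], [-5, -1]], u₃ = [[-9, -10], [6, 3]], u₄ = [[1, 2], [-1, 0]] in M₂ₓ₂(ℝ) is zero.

Pass to coordinate vectors relative to the basis {E₁₁, E₁₂, E₂₁, E₂₂}.
Set up α₁u₁ + … + α₄u₄ = 0 and solve the homogeneous system.
A generator of the null space is (1, -3, -1, -1).

u₁ - 3u₂ - u₃ - u₄ = 0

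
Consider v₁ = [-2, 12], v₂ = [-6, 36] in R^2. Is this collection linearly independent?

linearly dependent

Form the 2×2 matrix with these as columns; its determinant is 0.
A zero determinant means the columns are linearly dependent.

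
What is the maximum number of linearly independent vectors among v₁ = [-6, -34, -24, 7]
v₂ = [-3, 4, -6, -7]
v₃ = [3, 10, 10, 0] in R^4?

Form the matrix with v₁, v₂, v₃ as columns and reduce.
Reduction leaves 2 leading entries, giving rank 2.

2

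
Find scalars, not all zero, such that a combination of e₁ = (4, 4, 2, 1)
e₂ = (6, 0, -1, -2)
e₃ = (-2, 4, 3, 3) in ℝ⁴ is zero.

Row-reduce the matrix with e₁, e₂, e₃ as columns; the null space gives the coefficients.
One solution (up to scaling) is (1, -1, -1).

e₁ - e₂ - e₃ = 0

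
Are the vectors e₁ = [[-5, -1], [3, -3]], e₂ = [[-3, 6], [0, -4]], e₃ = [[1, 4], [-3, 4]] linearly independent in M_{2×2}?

linearly independent

Write each element as a coordinate vector in ℝ⁴ using {E₁₁, E₁₂, E₂₁, E₂₂}.
Row-reduce the matrix whose columns are e₁, e₂, e₃.
The reduction yields 3 nonzero rows, so the rank is 3.
Since rank = 3 (the number of vectors), the set is linearly independent.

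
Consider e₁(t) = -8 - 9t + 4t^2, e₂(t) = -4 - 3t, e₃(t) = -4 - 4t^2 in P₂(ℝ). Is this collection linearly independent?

linearly dependent

Write each element as a coordinate vector in ℝ³ using {1, t, t^2}.
Place the vectors as rows of a 3×3 matrix and reduce to echelon form.
The reduction yields 2 nonzero rows, so the rank is 2.
Since rank 2 < 3, the set is linearly dependent.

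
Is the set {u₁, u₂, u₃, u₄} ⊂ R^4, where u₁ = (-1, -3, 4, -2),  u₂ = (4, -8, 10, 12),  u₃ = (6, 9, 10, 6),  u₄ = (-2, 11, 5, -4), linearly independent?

The matrix [u₁|u₂|u₃|u₄] has determinant 4496.
A nonzero determinant means the columns are linearly independent.

linearly independent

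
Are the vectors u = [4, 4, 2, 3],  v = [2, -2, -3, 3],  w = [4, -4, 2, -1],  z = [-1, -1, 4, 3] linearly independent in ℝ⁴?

linearly independent

Place the vectors as rows of a 4×4 matrix and reduce to echelon form.
The reduction yields 4 nonzero rows, so the rank is 4.
Since rank = 4 (the number of vectors), the set is linearly independent.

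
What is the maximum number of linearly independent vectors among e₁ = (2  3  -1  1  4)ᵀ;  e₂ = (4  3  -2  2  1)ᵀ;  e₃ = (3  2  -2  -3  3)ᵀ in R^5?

Form the matrix with e₁, e₂, e₃ as columns and reduce.
Reduction leaves 3 leading entries, giving rank 3.

3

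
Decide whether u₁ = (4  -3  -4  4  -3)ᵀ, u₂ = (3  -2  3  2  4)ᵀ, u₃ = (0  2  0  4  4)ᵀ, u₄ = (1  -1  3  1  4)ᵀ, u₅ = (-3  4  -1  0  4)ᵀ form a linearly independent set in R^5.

linearly independent

Place the vectors as rows of a 5×5 matrix and reduce to echelon form.
The reduction yields 5 nonzero rows, so the rank is 5.
Since rank = 5 (the number of vectors), the set is linearly independent.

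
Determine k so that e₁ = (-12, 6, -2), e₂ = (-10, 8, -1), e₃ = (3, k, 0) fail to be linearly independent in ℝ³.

k = -15/4

Dependence holds iff the 3×3 matrix [e₁ e₂ e₃] is singular.
Cofactor expansion gives det = 8*k + 30.
Setting this to zero gives k = -15/4.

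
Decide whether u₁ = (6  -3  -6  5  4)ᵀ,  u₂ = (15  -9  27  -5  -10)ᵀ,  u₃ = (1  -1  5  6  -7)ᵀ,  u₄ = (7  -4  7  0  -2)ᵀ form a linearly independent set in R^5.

Place the vectors as rows of a 4×5 matrix and reduce to echelon form.
The reduction yields 3 nonzero rows, so the rank is 3.
Since rank 3 < 4, the set is linearly dependent.
Indeed u₁ + u₂ - 3u₄ = 0.

linearly dependent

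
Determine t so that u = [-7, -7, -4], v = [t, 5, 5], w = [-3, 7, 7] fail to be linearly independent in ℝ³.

Place the vectors as rows of a 3×3 matrix; dependence ⇔ determinant zero.
Cofactor expansion gives det = 21*t + 45.
Solving 21*t + 45 = 0 yields t = -15/7.

t = -15/7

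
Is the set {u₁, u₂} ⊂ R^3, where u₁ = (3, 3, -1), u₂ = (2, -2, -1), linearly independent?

linearly independent

Place the vectors as rows of a 2×3 matrix and reduce to echelon form.
The reduction yields 2 nonzero rows, so the rank is 2.
Since rank = 2 (the number of vectors), the set is linearly independent.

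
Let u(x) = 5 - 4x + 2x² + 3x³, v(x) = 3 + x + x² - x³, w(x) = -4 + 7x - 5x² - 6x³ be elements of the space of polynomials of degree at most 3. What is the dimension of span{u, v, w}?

Pass to coordinate vectors with respect to the basis {1, x, …, x³}.
Apply Gaussian elimination to the matrix whose rows are u, v, w.
Reduction leaves 3 leading entries, giving rank 3.

dim = 3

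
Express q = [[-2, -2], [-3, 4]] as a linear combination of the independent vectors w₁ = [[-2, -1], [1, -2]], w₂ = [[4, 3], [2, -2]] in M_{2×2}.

Work in coordinates with respect to the standard basis {E₁₁, E₁₂, E₂₁, E₂₂}.
Write q = α₁w₁ + α₂w₂ and equate components.
Back-substitution yields (α₁, α₂) = (-1, -1).

q = -w₁ - w₂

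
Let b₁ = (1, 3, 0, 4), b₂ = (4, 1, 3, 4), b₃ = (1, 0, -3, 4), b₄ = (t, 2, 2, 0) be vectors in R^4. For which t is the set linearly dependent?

The vectors are dependent exactly when the determinant of the matrix with rows b₁, b₂, b₃, b₄ vanishes.
Expanding, det = -60*t.
Solving -60*t = 0 yields t = 0.

t = 0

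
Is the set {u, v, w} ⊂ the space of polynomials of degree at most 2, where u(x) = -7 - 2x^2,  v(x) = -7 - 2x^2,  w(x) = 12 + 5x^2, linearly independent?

linearly dependent

Take coordinates with respect to the standard basis {1, x, x^2}.
Two of the vectors are equal, giving an immediate dependence.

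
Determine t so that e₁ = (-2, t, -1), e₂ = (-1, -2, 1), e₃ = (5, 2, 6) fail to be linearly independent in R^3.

t = -20/11

Place the vectors as rows of a 3×3 matrix; dependence ⇔ determinant zero.
Cofactor expansion gives det = 11*t + 20.
Solving 11*t + 20 = 0 yields t = -20/11.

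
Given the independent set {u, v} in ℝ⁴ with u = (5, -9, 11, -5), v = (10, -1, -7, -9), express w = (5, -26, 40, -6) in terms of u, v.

Set up the augmented matrix [u | v | w] and row-reduce.
Row-reducing the augmented matrix gives the unique coefficients (α₁, α₂) = (3, -1).

w = 3u - v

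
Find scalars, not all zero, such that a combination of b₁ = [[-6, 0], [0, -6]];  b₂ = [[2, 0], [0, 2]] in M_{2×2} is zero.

b₁ + 3b₂ = 0

Take coordinates with respect to {E₁₁, E₁₂, E₂₁, E₂₂}.
Row-reduce the matrix with b₁, b₂ as columns; the null space gives the coefficients.
One solution (up to scaling) is (1, 3).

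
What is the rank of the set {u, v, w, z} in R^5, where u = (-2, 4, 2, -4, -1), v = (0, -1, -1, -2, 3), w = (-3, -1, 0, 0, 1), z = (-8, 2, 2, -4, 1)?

Form the matrix with u, v, w, z as columns and reduce.
Reduction leaves 3 leading entries, giving rank 3.

rank 3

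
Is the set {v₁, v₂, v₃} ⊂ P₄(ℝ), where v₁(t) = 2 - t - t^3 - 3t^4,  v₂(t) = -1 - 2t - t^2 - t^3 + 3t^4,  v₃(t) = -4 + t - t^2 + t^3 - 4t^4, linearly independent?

Take coordinates with respect to the standard basis {1, t, …, t^4}.
Row-reduce the matrix whose columns are v₁, v₂, v₃.
The reduction yields 3 nonzero rows, so the rank is 3.
Since rank = 3 (the number of vectors), the set is linearly independent.

linearly independent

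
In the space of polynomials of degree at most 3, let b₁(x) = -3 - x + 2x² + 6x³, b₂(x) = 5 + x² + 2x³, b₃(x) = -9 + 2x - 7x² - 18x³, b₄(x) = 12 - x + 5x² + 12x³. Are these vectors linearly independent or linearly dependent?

Take coordinates with respect to the standard basis {1, x, …, x³}.
Place the vectors as rows of a 4×4 matrix and reduce to echelon form.
The reduction yields 2 nonzero rows, so the rank is 2.
Since rank 2 < 4, the set is linearly dependent.

linearly dependent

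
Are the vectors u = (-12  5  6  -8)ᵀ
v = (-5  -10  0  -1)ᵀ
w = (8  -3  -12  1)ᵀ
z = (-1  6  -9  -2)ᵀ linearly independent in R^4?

linearly independent

Row-reduce the matrix whose columns are u, v, w, z.
The reduction yields 4 nonzero rows, so the rank is 4.
Since rank = 4 (the number of vectors), the set is linearly independent.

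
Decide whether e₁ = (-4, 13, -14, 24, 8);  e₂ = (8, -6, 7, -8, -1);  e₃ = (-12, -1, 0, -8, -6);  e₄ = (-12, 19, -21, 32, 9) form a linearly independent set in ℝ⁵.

Row-reduce the matrix whose columns are e₁, e₂, e₃, e₄.
The reduction yields 2 nonzero rows, so the rank is 2.
Since rank 2 < 4, the set is linearly dependent.
Indeed e₁ + 2e₂ + e₃ = 0.

linearly dependent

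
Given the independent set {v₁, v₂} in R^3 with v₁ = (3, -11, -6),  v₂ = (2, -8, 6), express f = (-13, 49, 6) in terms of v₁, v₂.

f = -3v₁ - 2v₂

Since v₁, v₂ are independent, the coefficients expressing f are uniquely determined by a linear system.
The system has the unique solution (α₁, α₂) = (-3, -2).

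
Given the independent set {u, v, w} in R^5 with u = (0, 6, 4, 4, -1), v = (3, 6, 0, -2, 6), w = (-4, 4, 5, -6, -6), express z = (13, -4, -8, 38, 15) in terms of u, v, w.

z = 3u - v - 4w

Since u, v, w are independent, the coefficients expressing z are uniquely determined by a linear system.
The system has the unique solution (α₁, α₂, α₃) = (3, -1, -4).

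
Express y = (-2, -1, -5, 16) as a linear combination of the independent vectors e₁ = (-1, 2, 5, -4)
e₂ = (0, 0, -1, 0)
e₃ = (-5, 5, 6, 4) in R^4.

y = -3e₁ - 4e₂ + e₃

Solve the system with e₁, e₂, e₃ as columns and y as the right-hand side.
Row-reducing the augmented matrix gives the unique coefficients (α₁, α₂, α₃) = (-3, -4, 1).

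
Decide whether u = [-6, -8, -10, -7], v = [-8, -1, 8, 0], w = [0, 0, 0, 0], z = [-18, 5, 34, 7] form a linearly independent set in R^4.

linearly dependent

One of the vectors is the zero vector, so the set is linearly dependent.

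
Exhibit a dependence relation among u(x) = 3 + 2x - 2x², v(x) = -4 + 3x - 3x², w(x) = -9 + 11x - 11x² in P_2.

Pass to coordinate vectors relative to the basis {1, x, x²}.
Write the vectors as columns of a matrix and find a nonzero vector in its null space.
A generator of the null space is (1, 3, -1).

u + 3v - w = 0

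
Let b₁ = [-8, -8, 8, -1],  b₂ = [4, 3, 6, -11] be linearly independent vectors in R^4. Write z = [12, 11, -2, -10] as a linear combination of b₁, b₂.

z = -b₁ + b₂

Since b₁, b₂ are independent, the coefficients expressing z are uniquely determined by a linear system.
The system has the unique solution (c₁, c₂) = (-1, 1).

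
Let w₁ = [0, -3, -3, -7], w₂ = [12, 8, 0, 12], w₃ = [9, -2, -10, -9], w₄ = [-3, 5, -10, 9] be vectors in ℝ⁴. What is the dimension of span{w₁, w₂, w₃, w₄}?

Row-reduce the 4×4 matrix with these as rows.
Exactly 4 pivots survive; hence the rank is 4.

4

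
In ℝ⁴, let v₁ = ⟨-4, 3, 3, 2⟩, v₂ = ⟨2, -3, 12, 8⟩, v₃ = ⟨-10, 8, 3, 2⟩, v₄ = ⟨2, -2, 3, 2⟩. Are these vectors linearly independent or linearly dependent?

linearly dependent

Form the 4×4 matrix with these as columns; its determinant is 0.
A zero determinant means the columns are linearly dependent.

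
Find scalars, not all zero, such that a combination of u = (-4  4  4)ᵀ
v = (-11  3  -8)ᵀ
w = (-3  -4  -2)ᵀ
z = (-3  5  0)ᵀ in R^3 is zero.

Set up α₁u + … + α₄z = 0 and solve the homogeneous system.
The free variable yields coefficients (1, 1, -2, -3) (any nonzero multiple also works).

u + v - 2w - 3z = 0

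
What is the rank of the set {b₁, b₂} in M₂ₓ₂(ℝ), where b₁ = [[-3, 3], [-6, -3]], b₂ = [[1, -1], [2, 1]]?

Use coordinates relative to {E₁₁, E₁₂, E₂₁, E₂₂}.
Form the matrix with b₁, b₂ as columns and reduce.
Exactly 1 pivot survives; hence the rank is 1.

rank 1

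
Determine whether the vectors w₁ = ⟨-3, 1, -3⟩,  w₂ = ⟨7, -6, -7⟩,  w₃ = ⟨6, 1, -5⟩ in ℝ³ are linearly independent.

Row-reduce the matrix whose columns are w₁, w₂, w₃.
The reduction yields 3 nonzero rows, so the rank is 3.
Since rank = 3 (the number of vectors), the set is linearly independent.

linearly independent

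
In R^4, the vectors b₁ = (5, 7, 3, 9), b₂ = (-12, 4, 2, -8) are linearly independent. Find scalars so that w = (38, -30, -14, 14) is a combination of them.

Solve the system with b₁, b₂ as columns and w as the right-hand side.
Back-substitution yields (a₁, a₂) = (-2, -4).

w = -2b₁ - 4b₂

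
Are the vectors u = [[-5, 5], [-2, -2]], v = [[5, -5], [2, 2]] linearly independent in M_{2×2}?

Take coordinates with respect to the standard basis {E₁₁, E₁₂, E₂₁, E₂₂}.
Row-reduce the matrix whose columns are u, v.
The reduction yields 1 nonzero row, so the rank is 1.
Since rank 1 < 2, the set is linearly dependent.

linearly dependent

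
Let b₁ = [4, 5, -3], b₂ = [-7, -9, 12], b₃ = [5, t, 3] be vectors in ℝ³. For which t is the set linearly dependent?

t = 6

The set is linearly dependent precisely when det[b₁; b₂; b₃] = 0.
The determinant works out to 162 - 27*t.
Setting this to zero gives t = 6.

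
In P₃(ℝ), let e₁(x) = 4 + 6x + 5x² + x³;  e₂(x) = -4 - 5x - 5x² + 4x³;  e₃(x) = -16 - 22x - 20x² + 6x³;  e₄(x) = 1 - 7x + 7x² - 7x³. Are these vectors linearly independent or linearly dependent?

linearly dependent

Take coordinates with respect to the standard basis {1, x, …, x³}.
The matrix [e₁|e₂|e₃|e₄] has determinant 0.
A zero determinant means the columns are linearly dependent.
Indeed 2e₁ - 2e₂ + e₃ = 0.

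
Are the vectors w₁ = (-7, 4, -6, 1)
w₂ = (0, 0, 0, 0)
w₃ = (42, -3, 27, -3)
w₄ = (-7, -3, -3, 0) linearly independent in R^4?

linearly dependent

One of the vectors is the zero vector, so the set is linearly dependent.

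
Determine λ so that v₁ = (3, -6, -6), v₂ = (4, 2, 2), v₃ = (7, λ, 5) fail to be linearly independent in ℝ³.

λ = 5

Dependence holds iff the 3×3 matrix [v₁ v₂ v₃] is singular.
Cofactor expansion gives det = 150 - 30*λ.
This vanishes exactly when λ = 5.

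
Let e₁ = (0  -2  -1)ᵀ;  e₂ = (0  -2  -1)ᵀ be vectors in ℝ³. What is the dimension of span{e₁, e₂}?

Form the matrix with e₁, e₂ as columns and reduce.
There is 1 pivot column, so rank = 1.

1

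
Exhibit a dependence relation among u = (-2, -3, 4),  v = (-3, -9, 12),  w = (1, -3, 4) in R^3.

2u - v + w = 0

Solve the homogeneous system with u, v, w as columns by row-reducing the coefficient matrix.
The free variable yields coefficients (2, -1, 1) (any nonzero multiple also works).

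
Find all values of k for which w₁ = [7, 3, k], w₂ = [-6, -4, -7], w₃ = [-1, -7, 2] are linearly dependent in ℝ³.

k = 9

Place the vectors as rows of a 3×3 matrix; dependence ⇔ determinant zero.
The determinant works out to 38*k - 342.
This vanishes exactly when k = 9.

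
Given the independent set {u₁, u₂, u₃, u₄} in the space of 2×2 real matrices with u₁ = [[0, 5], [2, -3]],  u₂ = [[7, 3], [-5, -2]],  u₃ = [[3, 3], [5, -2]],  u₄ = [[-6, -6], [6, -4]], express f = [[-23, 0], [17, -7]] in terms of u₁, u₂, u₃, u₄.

Work in coordinates with respect to the standard basis {E₁₁, E₁₂, E₂₁, E₂₂}.
Since u₁, u₂, u₃, u₄ are independent, the coefficients expressing f are uniquely determined by a linear system.
Row-reducing the augmented matrix gives the unique coefficients (c₁, …, c₄) = (3, -2, -1, 1).

f = 3u₁ - 2u₂ - u₃ + u₄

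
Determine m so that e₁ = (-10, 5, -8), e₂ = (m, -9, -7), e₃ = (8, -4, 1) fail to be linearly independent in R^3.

m = 18

The set is linearly dependent precisely when det[e₁; e₂; e₃] = 0.
Cofactor expansion gives det = 27*m - 486.
This vanishes exactly when m = 18.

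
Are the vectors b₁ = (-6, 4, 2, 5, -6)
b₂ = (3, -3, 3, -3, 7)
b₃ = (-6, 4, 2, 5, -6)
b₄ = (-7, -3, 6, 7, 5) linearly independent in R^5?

linearly dependent

Two of the vectors are equal, giving an immediate dependence.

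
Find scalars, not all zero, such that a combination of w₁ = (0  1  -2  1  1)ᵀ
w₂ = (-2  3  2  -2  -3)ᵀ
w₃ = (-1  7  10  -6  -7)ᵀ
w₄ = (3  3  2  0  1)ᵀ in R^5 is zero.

Row-reduce the matrix with w₁, w₂, w₃, w₄ as columns; the null space gives the coefficients.
One solution (up to scaling) is (2, -2, 1, -1).

2w₁ - 2w₂ + w₃ - w₄ = 0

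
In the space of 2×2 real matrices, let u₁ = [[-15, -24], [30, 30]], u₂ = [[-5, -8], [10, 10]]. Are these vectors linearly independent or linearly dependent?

linearly dependent

Write each element as a coordinate vector in ℝ⁴ using {E₁₁, E₁₂, E₂₁, E₂₂}.
One vector is a scalar multiple of another, so the set is dependent.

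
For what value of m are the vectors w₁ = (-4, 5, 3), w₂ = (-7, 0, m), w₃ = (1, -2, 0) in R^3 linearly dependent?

Place the vectors as rows of a 3×3 matrix; dependence ⇔ determinant zero.
Expanding, det = 42 - 3*m.
Setting this to zero gives m = 14.

m = 14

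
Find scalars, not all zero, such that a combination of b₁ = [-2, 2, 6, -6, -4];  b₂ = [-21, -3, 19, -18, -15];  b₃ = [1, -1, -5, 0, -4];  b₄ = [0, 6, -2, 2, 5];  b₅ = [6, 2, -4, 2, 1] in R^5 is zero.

2b₁ - b₂ + b₃ - 3b₅ = 0

Set up α₁b₁ + … + α₅b₅ = 0 and solve the homogeneous system.
A generator of the null space is (2, -1, 1, 0, -3).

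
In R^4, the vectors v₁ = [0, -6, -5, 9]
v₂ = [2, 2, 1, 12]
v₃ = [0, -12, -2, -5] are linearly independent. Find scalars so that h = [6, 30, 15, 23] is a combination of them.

h = -2v₁ + 3v₂ - v₃

Solve the system with v₁, v₂, v₃ as columns and h as the right-hand side.
Back-substitution yields (c₁, c₂, c₃) = (-2, 3, -1).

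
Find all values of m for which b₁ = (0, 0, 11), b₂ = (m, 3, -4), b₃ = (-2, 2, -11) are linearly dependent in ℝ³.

Dependence holds iff the 3×3 matrix [b₁ b₂ b₃] is singular.
Expanding, det = 22*m + 66.
This vanishes exactly when m = -3.

m = -3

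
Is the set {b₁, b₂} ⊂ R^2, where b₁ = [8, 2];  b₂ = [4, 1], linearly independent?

The matrix [b₁|b₂] has determinant 0.
A zero determinant means the columns are linearly dependent.

linearly dependent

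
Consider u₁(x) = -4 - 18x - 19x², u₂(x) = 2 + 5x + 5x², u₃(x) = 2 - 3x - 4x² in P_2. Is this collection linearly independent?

Take coordinates with respect to the standard basis {1, x, x²}.
Form the 3×3 matrix with these as columns; its determinant is 0.
A zero determinant means the columns are linearly dependent.
Indeed u₁ + 3u₂ - u₃ = 0.

linearly dependent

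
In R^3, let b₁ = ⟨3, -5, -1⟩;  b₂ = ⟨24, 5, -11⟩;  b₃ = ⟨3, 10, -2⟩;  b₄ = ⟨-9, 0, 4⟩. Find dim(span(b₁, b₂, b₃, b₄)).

Apply Gaussian elimination to the matrix whose rows are b₁, b₂, b₃, b₄.
There are 2 pivot columns, so rank = 2.
(With 4 elements in a 3-dimensional space the rank is at most 3.)

dim = 2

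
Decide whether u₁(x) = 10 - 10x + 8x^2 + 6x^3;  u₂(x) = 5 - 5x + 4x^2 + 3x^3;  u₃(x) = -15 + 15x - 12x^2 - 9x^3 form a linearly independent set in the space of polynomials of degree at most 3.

Take coordinates with respect to the standard basis {1, x, …, x^3}.
Place the vectors as rows of a 3×4 matrix and reduce to echelon form.
The reduction yields 1 nonzero row, so the rank is 1.
Since rank 1 < 3, the set is linearly dependent.
Indeed u₁ - 2u₂ = 0.

linearly dependent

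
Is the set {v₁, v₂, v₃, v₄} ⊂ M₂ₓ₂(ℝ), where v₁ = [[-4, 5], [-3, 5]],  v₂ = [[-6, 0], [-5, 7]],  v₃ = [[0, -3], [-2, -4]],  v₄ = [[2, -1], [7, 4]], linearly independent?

Write each element as a coordinate vector in ℝ⁴ using {E₁₁, E₁₂, E₂₁, E₂₂}.
Row-reduce the matrix whose columns are v₁, v₂, v₃, v₄.
The reduction yields 4 nonzero rows, so the rank is 4.
Since rank = 4 (the number of vectors), the set is linearly independent.

linearly independent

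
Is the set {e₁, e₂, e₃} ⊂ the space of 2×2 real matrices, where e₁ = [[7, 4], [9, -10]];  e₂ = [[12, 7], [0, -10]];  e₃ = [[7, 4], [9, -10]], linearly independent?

Take coordinates with respect to the standard basis {E₁₁, E₁₂, E₂₁, E₂₂}.
Two of the vectors are equal, giving an immediate dependence.

linearly dependent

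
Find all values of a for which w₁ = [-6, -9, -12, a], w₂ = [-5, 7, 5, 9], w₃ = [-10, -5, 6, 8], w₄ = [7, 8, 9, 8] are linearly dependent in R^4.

a = -23/2

Dependence holds iff the 4×4 matrix [w₁ w₂ w₃ w₄] is singular.
The determinant works out to -1164*a - 13386.
Solving -1164*a - 13386 = 0 yields a = -23/2.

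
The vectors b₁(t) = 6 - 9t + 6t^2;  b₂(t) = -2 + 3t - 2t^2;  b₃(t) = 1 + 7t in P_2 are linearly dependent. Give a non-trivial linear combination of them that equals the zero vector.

Take coordinates with respect to {1, t, t^2}.
Row-reduce the matrix with b₁, b₂, b₃ as columns; the null space gives the coefficients.
The free variable yields coefficients (1, 3, 0) (any nonzero multiple also works).

b₁ + 3b₂ = 0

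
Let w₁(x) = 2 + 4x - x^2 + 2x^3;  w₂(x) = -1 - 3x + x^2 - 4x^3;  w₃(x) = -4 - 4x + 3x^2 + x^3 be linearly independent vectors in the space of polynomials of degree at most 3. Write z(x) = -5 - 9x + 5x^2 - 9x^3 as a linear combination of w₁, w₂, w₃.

Identify each element with its coordinate vector in ℝ⁴ via {1, x, …, x^3}.
Since w₁, w₂, w₃ are independent, the coefficients expressing z are uniquely determined by a linear system.
Back-substitution yields (c₁, c₂, c₃) = (1, 3, 1).

z = w₁ + 3w₂ + w₃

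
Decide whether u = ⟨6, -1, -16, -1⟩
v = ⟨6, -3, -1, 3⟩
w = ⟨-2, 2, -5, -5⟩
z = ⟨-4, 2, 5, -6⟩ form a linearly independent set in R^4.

Place the vectors as rows of a 4×4 matrix and reduce to echelon form.
The reduction yields 3 nonzero rows, so the rank is 3.
Since rank 3 < 4, the set is linearly dependent.

linearly dependent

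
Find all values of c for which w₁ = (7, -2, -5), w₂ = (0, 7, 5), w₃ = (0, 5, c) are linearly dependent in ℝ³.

c = 25/7

Dependence holds iff the 3×3 matrix [w₁ w₂ w₃] is singular.
Cofactor expansion gives det = 49*c - 175.
This vanishes exactly when c = 25/7.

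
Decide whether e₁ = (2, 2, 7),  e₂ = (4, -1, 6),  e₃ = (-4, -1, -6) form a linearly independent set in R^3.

Form the 3×3 matrix with these as columns; its determinant is -32.
A nonzero determinant means the columns are linearly independent.

linearly independent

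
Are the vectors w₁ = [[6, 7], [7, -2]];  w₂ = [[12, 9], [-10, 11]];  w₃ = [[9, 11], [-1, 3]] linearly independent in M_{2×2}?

Write each element as a coordinate vector in ℝ⁴ using {E₁₁, E₁₂, E₂₁, E₂₂}.
Place the vectors as rows of a 3×4 matrix and reduce to echelon form.
The reduction yields 3 nonzero rows, so the rank is 3.
Since rank = 3 (the number of vectors), the set is linearly independent.

linearly independent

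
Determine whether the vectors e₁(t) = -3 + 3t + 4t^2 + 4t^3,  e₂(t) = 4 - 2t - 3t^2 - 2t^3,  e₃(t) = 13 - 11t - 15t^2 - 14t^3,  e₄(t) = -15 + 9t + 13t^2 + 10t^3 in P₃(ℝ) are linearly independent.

Write each element as a coordinate vector in ℝ⁴ using {1, t, …, t^3}.
Row-reduce the matrix whose columns are e₁, e₂, e₃, e₄.
The reduction yields 2 nonzero rows, so the rank is 2.
Since rank 2 < 4, the set is linearly dependent.
Indeed 3e₁ - e₂ + e₃ = 0.

linearly dependent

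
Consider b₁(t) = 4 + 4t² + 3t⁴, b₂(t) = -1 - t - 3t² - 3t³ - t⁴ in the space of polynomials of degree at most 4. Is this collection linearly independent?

linearly independent

Write each element as a coordinate vector in ℝ⁵ using {1, t, …, t⁴}.
Row-reduce the matrix whose columns are b₁, b₂.
The reduction yields 2 nonzero rows, so the rank is 2.
Since rank = 2 (the number of vectors), the set is linearly independent.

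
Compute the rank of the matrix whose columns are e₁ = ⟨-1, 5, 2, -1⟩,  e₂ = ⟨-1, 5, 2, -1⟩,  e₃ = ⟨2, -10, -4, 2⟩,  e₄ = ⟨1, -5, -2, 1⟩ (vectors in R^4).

rank 1

Form the matrix with e₁, e₂, e₃, e₄ as columns and reduce.
Reduction leaves 1 leading entry, giving rank 1.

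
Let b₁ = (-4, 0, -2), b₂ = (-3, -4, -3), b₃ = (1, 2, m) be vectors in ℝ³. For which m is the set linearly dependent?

The vectors are dependent exactly when the determinant of the matrix with rows b₁, b₂, b₃ vanishes.
Cofactor expansion gives det = 16*m - 20.
Setting this to zero gives m = 5/4.

m = 5/4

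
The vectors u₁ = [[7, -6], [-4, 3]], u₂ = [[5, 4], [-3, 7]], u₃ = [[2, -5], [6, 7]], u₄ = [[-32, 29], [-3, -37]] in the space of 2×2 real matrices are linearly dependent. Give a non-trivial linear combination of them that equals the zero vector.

Take coordinates with respect to {E₁₁, E₁₂, E₂₁, E₂₂}.
Solve the homogeneous system with u₁, u₂, u₃, u₄ as columns by row-reducing the coefficient matrix.
A generator of the null space is (3, 1, 3, 1).

3u₁ + u₂ + 3u₃ + u₄ = 0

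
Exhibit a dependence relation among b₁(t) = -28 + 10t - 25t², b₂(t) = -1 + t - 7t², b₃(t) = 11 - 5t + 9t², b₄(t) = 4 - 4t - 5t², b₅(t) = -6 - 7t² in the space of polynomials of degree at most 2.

Take coordinates with respect to {1, t, t²}.
Write the vectors as columns of a matrix and find a nonzero vector in its null space.
One solution (up to scaling) is (1, 1, 3, -1, 0).

b₁ + b₂ + 3b₃ - b₄ = 0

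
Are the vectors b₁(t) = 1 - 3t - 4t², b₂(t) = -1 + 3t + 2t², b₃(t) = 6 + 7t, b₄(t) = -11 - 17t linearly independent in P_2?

Take coordinates with respect to the standard basis {1, t, t²}.
There are 4 vectors in a 3-dimensional space, so they cannot be linearly independent.

linearly dependent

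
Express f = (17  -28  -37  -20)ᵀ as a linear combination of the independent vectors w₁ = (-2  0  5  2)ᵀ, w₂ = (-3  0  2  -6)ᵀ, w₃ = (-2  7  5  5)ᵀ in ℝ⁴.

Write f = c₁w₁ + … + c₃w₃ and equate components.
Back-substitution yields (c₁, c₂, c₃) = (-3, -1, -4).

f = -3w₁ - w₂ - 4w₃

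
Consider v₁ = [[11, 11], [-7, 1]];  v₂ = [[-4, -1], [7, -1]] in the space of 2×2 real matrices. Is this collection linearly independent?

Take coordinates with respect to the standard basis {E₁₁, E₁₂, E₂₁, E₂₂}.
Place the vectors as rows of a 2×4 matrix and reduce to echelon form.
The reduction yields 2 nonzero rows, so the rank is 2.
Since rank = 2 (the number of vectors), the set is linearly independent.

linearly independent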